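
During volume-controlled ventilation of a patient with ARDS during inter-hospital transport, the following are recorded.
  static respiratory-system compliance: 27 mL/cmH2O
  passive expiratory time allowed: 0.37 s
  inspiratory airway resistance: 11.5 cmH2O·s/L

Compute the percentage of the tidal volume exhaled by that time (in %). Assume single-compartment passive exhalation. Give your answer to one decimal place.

69.6

τ = R × C = 11.5 × 27 mL/cmH2O = 11.5 × 0.027 L/cmH2O = 0.3105 s.
Passive exhalation: V(t)/V₀ = e^(−t/τ) = e^(−0.37/0.3105) = 0.3037.
Fraction exhaled = 1 − 0.3037 = 0.6963 → 69.63%.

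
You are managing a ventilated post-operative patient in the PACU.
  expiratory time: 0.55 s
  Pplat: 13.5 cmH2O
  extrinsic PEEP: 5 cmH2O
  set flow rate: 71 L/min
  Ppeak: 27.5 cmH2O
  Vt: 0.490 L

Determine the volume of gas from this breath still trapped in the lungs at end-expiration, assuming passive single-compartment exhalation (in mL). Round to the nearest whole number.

219

Flow: 71 L/min ÷ 60 = 1.1833 L/s.
R = (PIP − Pplat)/V̇ = (27.5 − 13.5) / 1.1833 = 14.0/1.1833 = 11.831 cmH2O·s/L.
C = Vt/(Pplat − PEEP) = 490.0 / (13.5 − 5) = 490.0/8.5 = 57.647 mL/cmH2O.
τ = R × C = 11.831 × 0.05765 L/cmH2O = 0.6821 s.
Fraction remaining = e^(−Te/τ) = e^(−0.55/0.6821) = 0.4465.
Trapped volume = 490.0 × 0.4465 = 218.79 mL.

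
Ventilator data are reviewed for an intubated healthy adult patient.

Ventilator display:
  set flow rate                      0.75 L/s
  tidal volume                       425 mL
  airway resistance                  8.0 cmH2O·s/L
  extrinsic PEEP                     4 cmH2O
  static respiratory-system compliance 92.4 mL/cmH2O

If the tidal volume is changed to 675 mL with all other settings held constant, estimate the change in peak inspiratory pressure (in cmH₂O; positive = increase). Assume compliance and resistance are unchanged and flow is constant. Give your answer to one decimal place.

PIP = Vt/C + R·V̇ + PEEP (constant-flow equation of motion).
Only the elastic term changes: ΔPIP = ΔVt / C = (675 − 425) / 92.4 = 2.706 cmH2O.

2.7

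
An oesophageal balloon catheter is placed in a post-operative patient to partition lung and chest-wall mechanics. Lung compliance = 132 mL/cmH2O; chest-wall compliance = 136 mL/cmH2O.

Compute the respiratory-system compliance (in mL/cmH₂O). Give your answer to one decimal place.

67.0

Lung and chest wall are elastances in series: 1/Crs = 1/CL + 1/Ccw.
1/Crs = 1/132 + 1/136 = 0.01493.
Crs = 66.979 mL/cmH2O.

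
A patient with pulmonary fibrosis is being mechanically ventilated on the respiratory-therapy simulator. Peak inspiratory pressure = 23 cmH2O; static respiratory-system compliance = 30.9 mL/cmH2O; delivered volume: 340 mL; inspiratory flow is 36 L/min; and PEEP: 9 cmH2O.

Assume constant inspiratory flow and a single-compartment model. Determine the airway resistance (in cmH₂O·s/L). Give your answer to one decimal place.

Flow: 36 L/min ÷ 60 = 0.6 L/s.
Equation of motion (constant flow): PIP = Vt/C + R·V̇ + PEEP.
R·V̇ = PIP − Vt/C − PEEP = 23 − 340/30.9 − 9 = 23 − 11.003 − 9 = 2.997 cmH2O.
R = 2.997 / 0.6 = 4.995 cmH2O·s/L.

5.0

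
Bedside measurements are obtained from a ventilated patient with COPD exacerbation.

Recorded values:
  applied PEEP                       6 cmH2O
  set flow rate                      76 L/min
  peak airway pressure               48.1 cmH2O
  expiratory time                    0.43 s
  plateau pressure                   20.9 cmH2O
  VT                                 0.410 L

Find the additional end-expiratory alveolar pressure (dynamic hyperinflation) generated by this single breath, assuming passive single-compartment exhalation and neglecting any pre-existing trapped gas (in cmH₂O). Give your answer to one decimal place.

Flow: 76 L/min ÷ 60 = 1.2667 L/s.
R = (PIP − Pplat)/V̇ = (48.1 − 20.9) / 1.2667 = 27.2/1.2667 = 21.473 cmH2O·s/L.
C = Vt/(Pplat − PEEP) = 410.0 / (20.9 − 6) = 410.0/14.9 = 27.517 mL/cmH2O.
τ = R × C = 21.473 × 0.02752 L/cmH2O = 0.5909 s.
Fraction remaining = e^(−Te/τ) = e^(−0.43/0.5909) = 0.483; trapped volume = 410.0 × 0.483 = 198.03 mL.
Additional alveolar pressure from trapping ≈ V_trapped / C = 198.03 / 27.517 = 7.197 cmH2O.

7.2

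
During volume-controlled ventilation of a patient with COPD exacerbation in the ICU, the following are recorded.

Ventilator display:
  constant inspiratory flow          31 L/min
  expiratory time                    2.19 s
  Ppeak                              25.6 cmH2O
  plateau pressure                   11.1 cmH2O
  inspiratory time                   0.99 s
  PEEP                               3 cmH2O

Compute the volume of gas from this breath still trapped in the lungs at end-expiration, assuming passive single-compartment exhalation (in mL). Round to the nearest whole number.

149

Flow: 31 L/min ÷ 60 = 0.5167 L/s.
Vt = flow × Ti = 0.5167 L/s × 0.99 s × 1000 mL/L = 511.53 mL.
R = (PIP − Pplat)/V̇ = (25.6 − 11.1) / 0.5167 = 14.5/0.5167 = 28.063 cmH2O·s/L.
C = Vt/(Pplat − PEEP) = 511.53 / (11.1 − 3) = 511.53/8.1 = 63.152 mL/cmH2O.
τ = R × C = 28.063 × 0.06315 L/cmH2O = 1.772 s.
Fraction remaining = e^(−Te/τ) = e^(−2.19/1.772) = 0.2906.
Trapped volume = 511.53 × 0.2906 = 148.65 mL.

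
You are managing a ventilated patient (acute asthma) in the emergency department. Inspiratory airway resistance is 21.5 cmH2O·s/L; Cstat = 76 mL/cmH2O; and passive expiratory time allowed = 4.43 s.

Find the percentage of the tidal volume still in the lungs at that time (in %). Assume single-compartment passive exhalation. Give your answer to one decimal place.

τ = R × C = 21.5 × 76 mL/cmH2O = 21.5 × 0.076 L/cmH2O = 1.634 s.
Passive exhalation: V(t)/V₀ = e^(−t/τ) = e^(−4.43/1.634) = 0.06646.
Fraction remaining = 0.06646 → 6.646%.

6.6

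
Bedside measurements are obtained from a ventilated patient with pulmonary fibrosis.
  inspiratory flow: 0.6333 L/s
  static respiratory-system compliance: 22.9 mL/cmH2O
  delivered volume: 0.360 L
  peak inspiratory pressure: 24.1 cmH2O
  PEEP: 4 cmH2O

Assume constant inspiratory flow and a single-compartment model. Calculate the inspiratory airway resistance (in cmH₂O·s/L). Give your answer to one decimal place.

Equation of motion (constant flow): PIP = Vt/C + R·V̇ + PEEP.
R·V̇ = PIP − Vt/C − PEEP = 24.1 − 360/22.9 − 4 = 24.1 − 15.721 − 4 = 4.379 cmH2O.
R = 4.379 / 0.6333 = 6.915 cmH2O·s/L.

6.9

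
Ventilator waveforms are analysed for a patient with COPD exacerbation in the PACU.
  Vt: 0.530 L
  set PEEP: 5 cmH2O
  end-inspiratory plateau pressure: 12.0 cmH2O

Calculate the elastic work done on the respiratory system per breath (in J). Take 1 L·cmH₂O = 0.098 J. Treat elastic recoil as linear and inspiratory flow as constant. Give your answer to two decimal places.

Elastic work ≈ ½ × (Pplat − PEEP) × Vt = 0.5 × (12.0 − 5) × 0.530 L = 0.5 × 7.0 × 0.530 = 1.855 L·cmH2O.
× 0.098 J/(L·cmH2O) → 0.1818 J.

0.18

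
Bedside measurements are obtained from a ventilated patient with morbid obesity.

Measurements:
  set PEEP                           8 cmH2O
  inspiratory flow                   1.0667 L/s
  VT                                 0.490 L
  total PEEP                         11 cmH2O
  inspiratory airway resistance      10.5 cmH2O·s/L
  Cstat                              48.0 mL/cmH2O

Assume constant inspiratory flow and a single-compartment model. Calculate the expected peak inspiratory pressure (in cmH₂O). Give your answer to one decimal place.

Total PEEP = 11 cmH2O (set 8 + intrinsic 3); this is the baseline alveolar pressure.
Equation of motion (constant flow): PIP = Vt/C + R·V̇ + PEEP.
PIP = 490/48.0 + 10.5×1.0667 + 11 = 10.208 + 11.2 + 11 = 32.408 cmH2O.

32.4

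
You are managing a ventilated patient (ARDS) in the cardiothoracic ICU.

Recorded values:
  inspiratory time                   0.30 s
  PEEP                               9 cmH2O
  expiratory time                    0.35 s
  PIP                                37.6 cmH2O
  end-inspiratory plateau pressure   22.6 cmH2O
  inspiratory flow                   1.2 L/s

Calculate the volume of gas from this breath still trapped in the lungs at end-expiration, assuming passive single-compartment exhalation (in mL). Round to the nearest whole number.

125

Vt = flow × Ti = 1.2 L/s × 0.30 s × 1000 mL/L = 360.0 mL.
R = (PIP − Pplat)/V̇ = (37.6 − 22.6) / 1.2 = 15.0/1.2 = 12.5 cmH2O·s/L.
C = Vt/(Pplat − PEEP) = 360.0 / (22.6 − 9) = 360.0/13.6 = 26.471 mL/cmH2O.
τ = R × C = 12.5 × 0.02647 L/cmH2O = 0.3309 s.
Fraction remaining = e^(−Te/τ) = e^(−0.35/0.3309) = 0.3472.
Trapped volume = 360.0 × 0.3472 = 124.99 mL.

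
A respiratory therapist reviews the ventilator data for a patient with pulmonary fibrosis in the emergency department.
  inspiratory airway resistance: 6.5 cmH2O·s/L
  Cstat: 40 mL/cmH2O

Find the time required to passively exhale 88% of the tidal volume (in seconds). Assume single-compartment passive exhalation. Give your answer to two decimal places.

τ = R × C = 6.5 × 40 mL/cmH2O = 6.5 × 0.040 L/cmH2O = 0.26 s.
Exhaled fraction f = 1 − e^(−t/τ) → t = −τ·ln(1 − f) = −0.26·ln(0.12) = 0.5513 s.

0.55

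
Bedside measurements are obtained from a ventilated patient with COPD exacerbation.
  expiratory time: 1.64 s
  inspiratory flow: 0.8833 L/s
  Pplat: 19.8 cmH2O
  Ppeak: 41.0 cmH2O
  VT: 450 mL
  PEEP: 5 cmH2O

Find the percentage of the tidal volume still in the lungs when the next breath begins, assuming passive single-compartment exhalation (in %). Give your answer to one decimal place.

R = (PIP − Pplat)/V̇ = (41.0 − 19.8) / 0.8833 = 21.2/0.8833 = 24.001 cmH2O·s/L.
C = Vt/(Pplat − PEEP) = 450.0 / (19.8 − 5) = 450.0/14.8 = 30.405 mL/cmH2O.
τ = R × C = 24.001 × 0.03041 L/cmH2O = 0.7299 s.
Fraction remaining at end-expiration = e^(−Te/τ) = e^(−1.64/0.7299) = 0.1057 → 10.57%.

10.6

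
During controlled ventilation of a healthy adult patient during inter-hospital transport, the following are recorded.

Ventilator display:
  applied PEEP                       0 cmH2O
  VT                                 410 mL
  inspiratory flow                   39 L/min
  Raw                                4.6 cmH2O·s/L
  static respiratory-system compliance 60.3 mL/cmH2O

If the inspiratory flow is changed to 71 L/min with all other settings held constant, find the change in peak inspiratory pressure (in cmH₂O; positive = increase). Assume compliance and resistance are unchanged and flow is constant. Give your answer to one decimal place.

2.5

Flow: 39 L/min ÷ 60 = 0.65 L/s.
New flow: 71 L/min ÷ 60 = 1.1833 L/s.
PIP = Vt/C + R·V̇ + PEEP (constant-flow equation of motion).
Only the resistive term changes: ΔPIP = R × ΔV̇ = 4.6 × (1.1833 − 0.65) = 4.6 × 0.5333 = 2.453 cmH2O.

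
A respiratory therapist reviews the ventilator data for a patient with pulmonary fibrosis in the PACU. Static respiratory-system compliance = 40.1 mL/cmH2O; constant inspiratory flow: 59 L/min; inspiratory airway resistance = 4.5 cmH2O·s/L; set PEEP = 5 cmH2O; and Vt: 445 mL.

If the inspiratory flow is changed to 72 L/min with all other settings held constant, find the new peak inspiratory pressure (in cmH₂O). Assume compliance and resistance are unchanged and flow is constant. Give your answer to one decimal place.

Flow: 59 L/min ÷ 60 = 0.9833 L/s.
New flow: 72 L/min ÷ 60 = 1.2 L/s.
PIP = Vt/C + R·V̇ + PEEP (constant-flow equation of motion).
Only the resistive term changes: ΔPIP = R × ΔV̇ = 4.5 × (1.2 − 0.9833) = 4.5 × 0.2167 = 0.9752 cmH2O.
Original PIP = 445/40.1 + 4.5×0.9833 + 5 = 20.522 cmH2O; new PIP = 20.522 + (0.9752) = 21.497 cmH2O.

21.5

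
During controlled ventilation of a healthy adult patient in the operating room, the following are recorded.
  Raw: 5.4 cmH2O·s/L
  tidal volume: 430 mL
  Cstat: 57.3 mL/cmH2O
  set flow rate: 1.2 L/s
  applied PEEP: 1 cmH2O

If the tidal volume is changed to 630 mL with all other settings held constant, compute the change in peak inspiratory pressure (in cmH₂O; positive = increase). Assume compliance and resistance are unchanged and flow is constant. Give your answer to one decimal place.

PIP = Vt/C + R·V̇ + PEEP (constant-flow equation of motion).
Only the elastic term changes: ΔPIP = ΔVt / C = (630 − 430) / 57.3 = 3.49 cmH2O.

3.5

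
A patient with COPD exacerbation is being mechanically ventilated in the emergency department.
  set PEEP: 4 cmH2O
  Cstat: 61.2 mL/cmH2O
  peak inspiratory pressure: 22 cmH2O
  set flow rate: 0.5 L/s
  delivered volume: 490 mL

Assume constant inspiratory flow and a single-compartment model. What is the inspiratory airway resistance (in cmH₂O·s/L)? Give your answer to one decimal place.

Equation of motion (constant flow): PIP = Vt/C + R·V̇ + PEEP.
R·V̇ = PIP − Vt/C − PEEP = 22 − 490/61.2 − 4 = 22 − 8.007 − 4 = 9.993 cmH2O.
R = 9.993 / 0.5 = 19.986 cmH2O·s/L.

20.0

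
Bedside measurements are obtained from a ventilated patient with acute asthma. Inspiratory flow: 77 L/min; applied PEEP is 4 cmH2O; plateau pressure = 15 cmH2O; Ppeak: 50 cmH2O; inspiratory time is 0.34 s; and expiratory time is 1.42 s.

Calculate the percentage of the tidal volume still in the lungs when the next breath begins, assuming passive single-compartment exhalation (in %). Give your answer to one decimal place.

Flow: 77 L/min ÷ 60 = 1.2833 L/s.
Vt = flow × Ti = 1.2833 L/s × 0.34 s × 1000 mL/L = 436.32 mL.
R = (PIP − Pplat)/V̇ = (50 − 15) / 1.2833 = 35.0/1.2833 = 27.273 cmH2O·s/L.
C = Vt/(Pplat − PEEP) = 436.32 / (15 − 4) = 436.32/11.0 = 39.665 mL/cmH2O.
τ = R × C = 27.273 × 0.03967 L/cmH2O = 1.082 s.
Fraction remaining at end-expiration = e^(−Te/τ) = e^(−1.42/1.082) = 0.2692 → 26.92%.

26.9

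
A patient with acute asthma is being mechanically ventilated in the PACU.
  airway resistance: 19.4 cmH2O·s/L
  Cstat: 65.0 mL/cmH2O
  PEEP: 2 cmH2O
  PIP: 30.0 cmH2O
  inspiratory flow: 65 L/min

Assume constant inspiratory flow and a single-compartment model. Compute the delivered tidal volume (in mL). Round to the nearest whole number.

454

Flow: 65 L/min ÷ 60 = 1.0833 L/s.
Equation of motion (constant flow): PIP = Vt/C + R·V̇ + PEEP.
Vt/C = PIP − R·V̇ − PEEP = 30.0 − 21.016 − 2 = 6.984 cmH2O.
Vt = C × 6.984 = 65.0 × 6.984 = 453.96 mL.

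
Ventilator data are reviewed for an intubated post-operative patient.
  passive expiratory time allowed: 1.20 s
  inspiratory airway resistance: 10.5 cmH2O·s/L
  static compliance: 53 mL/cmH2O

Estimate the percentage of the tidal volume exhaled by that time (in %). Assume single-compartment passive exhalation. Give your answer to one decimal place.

τ = R × C = 10.5 × 53 mL/cmH2O = 10.5 × 0.053 L/cmH2O = 0.5565 s.
Passive exhalation: V(t)/V₀ = e^(−t/τ) = e^(−1.20/0.5565) = 0.1157.
Fraction exhaled = 1 − 0.1157 = 0.8843 → 88.43%.

88.4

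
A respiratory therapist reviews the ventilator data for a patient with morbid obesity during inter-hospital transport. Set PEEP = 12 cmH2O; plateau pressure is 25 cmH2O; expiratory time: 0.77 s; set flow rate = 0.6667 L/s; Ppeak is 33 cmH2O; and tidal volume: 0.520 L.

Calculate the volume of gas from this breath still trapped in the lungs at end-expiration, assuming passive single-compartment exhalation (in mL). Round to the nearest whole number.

R = (PIP − Pplat)/V̇ = (33 − 25) / 0.6667 = 8.0/0.6667 = 11.999 cmH2O·s/L.
C = Vt/(Pplat − PEEP) = 520.0 / (25 − 12) = 520.0/13.0 = 40.0 mL/cmH2O.
τ = R × C = 11.999 × 0.04 L/cmH2O = 0.48 s.
Fraction remaining = e^(−Te/τ) = e^(−0.77/0.48) = 0.2011.
Trapped volume = 520.0 × 0.2011 = 104.57 mL.

105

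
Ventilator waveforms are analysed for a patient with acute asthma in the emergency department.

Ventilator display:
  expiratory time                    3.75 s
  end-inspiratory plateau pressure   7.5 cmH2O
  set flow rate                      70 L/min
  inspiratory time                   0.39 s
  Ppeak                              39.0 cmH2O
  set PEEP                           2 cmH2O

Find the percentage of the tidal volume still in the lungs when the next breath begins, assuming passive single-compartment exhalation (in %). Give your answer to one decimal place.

Flow: 70 L/min ÷ 60 = 1.1667 L/s.
Vt = flow × Ti = 1.1667 L/s × 0.39 s × 1000 mL/L = 455.01 mL.
R = (PIP − Pplat)/V̇ = (39.0 − 7.5) / 1.1667 = 31.5/1.1667 = 26.999 cmH2O·s/L.
C = Vt/(Pplat − PEEP) = 455.01 / (7.5 − 2) = 455.01/5.5 = 82.729 mL/cmH2O.
τ = R × C = 26.999 × 0.08273 L/cmH2O = 2.234 s.
Fraction remaining at end-expiration = e^(−Te/τ) = e^(−3.75/2.234) = 0.1866 → 18.66%.

18.7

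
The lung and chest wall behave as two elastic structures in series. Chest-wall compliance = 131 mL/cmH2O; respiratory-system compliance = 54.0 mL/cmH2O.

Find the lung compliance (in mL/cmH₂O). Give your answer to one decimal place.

1/CL = 1/Crs − 1/Ccw.
1/CL = 1/54.0 − 1/131 = 0.01088.
CL = 91.912 mL/cmH2O.

91.9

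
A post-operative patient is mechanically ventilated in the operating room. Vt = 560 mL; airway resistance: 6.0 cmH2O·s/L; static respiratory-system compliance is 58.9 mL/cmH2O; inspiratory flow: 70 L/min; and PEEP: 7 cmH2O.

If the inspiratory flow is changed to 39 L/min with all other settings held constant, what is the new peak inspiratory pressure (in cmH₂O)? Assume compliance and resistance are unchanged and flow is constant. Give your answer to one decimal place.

Flow: 70 L/min ÷ 60 = 1.1667 L/s.
New flow: 39 L/min ÷ 60 = 0.65 L/s.
PIP = Vt/C + R·V̇ + PEEP (constant-flow equation of motion).
Only the resistive term changes: ΔPIP = R × ΔV̇ = 6.0 × (0.65 − 1.1667) = 6.0 × -0.5167 = -3.1 cmH2O.
Original PIP = 560/58.9 + 6.0×1.1667 + 7 = 23.508 cmH2O; new PIP = 23.508 + (-3.1) = 20.408 cmH2O.

20.4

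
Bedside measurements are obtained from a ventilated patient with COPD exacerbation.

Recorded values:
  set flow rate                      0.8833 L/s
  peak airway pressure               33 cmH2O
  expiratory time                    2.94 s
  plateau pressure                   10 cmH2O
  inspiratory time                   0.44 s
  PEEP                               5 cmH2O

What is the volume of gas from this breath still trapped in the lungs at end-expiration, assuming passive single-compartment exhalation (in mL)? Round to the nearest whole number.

Vt = flow × Ti = 0.8833 L/s × 0.44 s × 1000 mL/L = 388.65 mL.
R = (PIP − Pplat)/V̇ = (33 − 10) / 0.8833 = 23.0/0.8833 = 26.039 cmH2O·s/L.
C = Vt/(Pplat − PEEP) = 388.65 / (10 − 5) = 388.65/5.0 = 77.73 mL/cmH2O.
τ = R × C = 26.039 × 0.07773 L/cmH2O = 2.024 s.
Fraction remaining = e^(−Te/τ) = e^(−2.94/2.024) = 0.234.
Trapped volume = 388.65 × 0.234 = 90.944 mL.

91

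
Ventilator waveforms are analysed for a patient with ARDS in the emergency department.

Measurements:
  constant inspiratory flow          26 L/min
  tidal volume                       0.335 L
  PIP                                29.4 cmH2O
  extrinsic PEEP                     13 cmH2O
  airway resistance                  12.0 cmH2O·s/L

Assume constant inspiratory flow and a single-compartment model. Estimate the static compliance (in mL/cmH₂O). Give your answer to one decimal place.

Flow: 26 L/min ÷ 60 = 0.4333 L/s.
Equation of motion (constant flow): PIP = Vt/C + R·V̇ + PEEP.
Vt/C = PIP − R·V̇ − PEEP = 29.4 − 12.0×0.4333 − 13 = 29.4 − 5.2 − 13 = 11.2 cmH2O.
C = Vt / 11.2 = 335 / 11.2 = 29.911 mL/cmH2O.

29.9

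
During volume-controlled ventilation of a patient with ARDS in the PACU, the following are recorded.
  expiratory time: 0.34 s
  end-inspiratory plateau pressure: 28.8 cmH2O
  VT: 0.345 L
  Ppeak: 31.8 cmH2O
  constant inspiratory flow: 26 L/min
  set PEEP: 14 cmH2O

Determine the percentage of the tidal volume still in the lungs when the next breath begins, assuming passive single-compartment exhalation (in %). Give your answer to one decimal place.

12.2

Flow: 26 L/min ÷ 60 = 0.4333 L/s.
R = (PIP − Pplat)/V̇ = (31.8 − 28.8) / 0.4333 = 3.0/0.4333 = 6.924 cmH2O·s/L.
C = Vt/(Pplat − PEEP) = 345.0 / (28.8 − 14) = 345.0/14.8 = 23.311 mL/cmH2O.
τ = R × C = 6.924 × 0.02331 L/cmH2O = 0.1614 s.
Fraction remaining at end-expiration = e^(−Te/τ) = e^(−0.34/0.1614) = 0.1217 → 12.17%.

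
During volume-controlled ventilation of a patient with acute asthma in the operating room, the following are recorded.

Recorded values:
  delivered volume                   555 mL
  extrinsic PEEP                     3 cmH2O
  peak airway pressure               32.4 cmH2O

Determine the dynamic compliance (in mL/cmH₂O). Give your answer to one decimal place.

18.9

Dynamic compliance = Vt / (PIP − PEEP) = 555 / (32.4 − 3) = 555 / 29.4 = 18.878 mL/cmH2O.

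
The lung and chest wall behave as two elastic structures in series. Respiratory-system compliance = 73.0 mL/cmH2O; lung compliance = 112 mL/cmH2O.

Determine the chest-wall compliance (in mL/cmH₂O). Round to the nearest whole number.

1/Ccw = 1/Crs − 1/CL.
1/Ccw = 1/73.0 − 1/112 = 0.00477.
Ccw = 209.64 mL/cmH2O.

210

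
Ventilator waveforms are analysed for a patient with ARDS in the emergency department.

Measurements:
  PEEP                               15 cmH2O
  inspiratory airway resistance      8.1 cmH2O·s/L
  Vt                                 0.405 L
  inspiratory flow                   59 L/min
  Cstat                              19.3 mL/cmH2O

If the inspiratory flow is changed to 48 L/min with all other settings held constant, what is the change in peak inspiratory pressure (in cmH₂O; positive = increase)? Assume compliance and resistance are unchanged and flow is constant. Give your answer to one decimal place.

-1.5

Flow: 59 L/min ÷ 60 = 0.9833 L/s.
New flow: 48 L/min ÷ 60 = 0.8 L/s.
PIP = Vt/C + R·V̇ + PEEP (constant-flow equation of motion).
Only the resistive term changes: ΔPIP = R × ΔV̇ = 8.1 × (0.8 − 0.9833) = 8.1 × -0.1833 = -1.485 cmH2O.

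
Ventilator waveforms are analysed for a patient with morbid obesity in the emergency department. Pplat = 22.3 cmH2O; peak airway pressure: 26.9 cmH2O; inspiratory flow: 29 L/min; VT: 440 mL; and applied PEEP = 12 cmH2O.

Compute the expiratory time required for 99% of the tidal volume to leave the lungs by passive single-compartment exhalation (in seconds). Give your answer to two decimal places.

1.87

Flow: 29 L/min ÷ 60 = 0.4833 L/s.
R = (PIP − Pplat)/V̇ = (26.9 − 22.3) / 0.4833 = 4.6/0.4833 = 9.518 cmH2O·s/L.
C = Vt/(Pplat − PEEP) = 440.0 / (22.3 − 12) = 440.0/10.3 = 42.718 mL/cmH2O.
τ = R × C = 9.518 × 0.04272 L/cmH2O = 0.4066 s.
t = −τ·ln(1 − 0.99) = −0.4066·ln(0.01) = 1.872 s.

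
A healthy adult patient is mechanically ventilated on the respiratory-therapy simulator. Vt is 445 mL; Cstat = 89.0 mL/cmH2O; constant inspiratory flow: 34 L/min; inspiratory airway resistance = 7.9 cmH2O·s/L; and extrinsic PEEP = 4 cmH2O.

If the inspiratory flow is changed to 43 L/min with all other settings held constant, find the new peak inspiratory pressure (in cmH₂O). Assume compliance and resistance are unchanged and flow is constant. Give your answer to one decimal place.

14.7

Flow: 34 L/min ÷ 60 = 0.5667 L/s.
New flow: 43 L/min ÷ 60 = 0.7167 L/s.
PIP = Vt/C + R·V̇ + PEEP (constant-flow equation of motion).
Only the resistive term changes: ΔPIP = R × ΔV̇ = 7.9 × (0.7167 − 0.5667) = 7.9 × 0.15 = 1.185 cmH2O.
Original PIP = 445/89.0 + 7.9×0.5667 + 4 = 13.477 cmH2O; new PIP = 13.477 + (1.185) = 14.662 cmH2O.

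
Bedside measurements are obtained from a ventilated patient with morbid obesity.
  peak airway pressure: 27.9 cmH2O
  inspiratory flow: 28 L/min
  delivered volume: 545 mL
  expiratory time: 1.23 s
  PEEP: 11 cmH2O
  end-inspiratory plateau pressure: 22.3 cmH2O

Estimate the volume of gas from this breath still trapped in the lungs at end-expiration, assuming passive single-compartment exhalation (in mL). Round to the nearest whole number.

Flow: 28 L/min ÷ 60 = 0.4667 L/s.
R = (PIP − Pplat)/V̇ = (27.9 − 22.3) / 0.4667 = 5.6/0.4667 = 11.999 cmH2O·s/L.
C = Vt/(Pplat − PEEP) = 545.0 / (22.3 − 11) = 545.0/11.3 = 48.23 mL/cmH2O.
τ = R × C = 11.999 × 0.04823 L/cmH2O = 0.5787 s.
Fraction remaining = e^(−Te/τ) = e^(−1.23/0.5787) = 0.1194.
Trapped volume = 545.0 × 0.1194 = 65.073 mL.

65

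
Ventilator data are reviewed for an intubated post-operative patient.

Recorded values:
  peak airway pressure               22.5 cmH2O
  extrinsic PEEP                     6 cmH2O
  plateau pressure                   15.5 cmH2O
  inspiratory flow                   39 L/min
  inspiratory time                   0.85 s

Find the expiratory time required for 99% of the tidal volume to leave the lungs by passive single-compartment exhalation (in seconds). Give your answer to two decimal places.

Flow: 39 L/min ÷ 60 = 0.65 L/s.
Vt = flow × Ti = 0.65 L/s × 0.85 s × 1000 mL/L = 552.5 mL.
R = (PIP − Pplat)/V̇ = (22.5 − 15.5) / 0.65 = 7.0/0.65 = 10.769 cmH2O·s/L.
C = Vt/(Pplat − PEEP) = 552.5 / (15.5 − 6) = 552.5/9.5 = 58.158 mL/cmH2O.
τ = R × C = 10.769 × 0.05816 L/cmH2O = 0.6263 s.
t = −τ·ln(1 − 0.99) = −0.6263·ln(0.01) = 2.884 s.

2.88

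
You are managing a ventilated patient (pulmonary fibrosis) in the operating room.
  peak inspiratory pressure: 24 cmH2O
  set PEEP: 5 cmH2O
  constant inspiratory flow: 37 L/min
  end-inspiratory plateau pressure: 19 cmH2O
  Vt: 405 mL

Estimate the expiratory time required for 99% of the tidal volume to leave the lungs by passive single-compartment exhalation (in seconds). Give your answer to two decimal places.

1.08

Flow: 37 L/min ÷ 60 = 0.6167 L/s.
R = (PIP − Pplat)/V̇ = (24 − 19) / 0.6167 = 5.0/0.6167 = 8.108 cmH2O·s/L.
C = Vt/(Pplat − PEEP) = 405.0 / (19 − 5) = 405.0/14.0 = 28.929 mL/cmH2O.
τ = R × C = 8.108 × 0.02893 L/cmH2O = 0.2346 s.
t = −τ·ln(1 − 0.99) = −0.2346·ln(0.01) = 1.08 s.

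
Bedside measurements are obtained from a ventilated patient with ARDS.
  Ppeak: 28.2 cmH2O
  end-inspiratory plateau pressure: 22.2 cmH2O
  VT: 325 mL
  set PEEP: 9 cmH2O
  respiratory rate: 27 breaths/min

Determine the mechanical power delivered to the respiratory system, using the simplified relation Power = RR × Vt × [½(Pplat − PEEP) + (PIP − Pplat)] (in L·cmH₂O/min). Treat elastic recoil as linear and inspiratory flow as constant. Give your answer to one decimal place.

Per-breath work = Vt × [½(Pplat−PEEP) + (PIP−Pplat)] = 0.325 × [0.5×13.2 + 6.0] = 0.325 × 12.6 = 4.095 L·cmH2O.
Power = 27 × 4.095 = 110.57 L·cmH2O/min.

110.6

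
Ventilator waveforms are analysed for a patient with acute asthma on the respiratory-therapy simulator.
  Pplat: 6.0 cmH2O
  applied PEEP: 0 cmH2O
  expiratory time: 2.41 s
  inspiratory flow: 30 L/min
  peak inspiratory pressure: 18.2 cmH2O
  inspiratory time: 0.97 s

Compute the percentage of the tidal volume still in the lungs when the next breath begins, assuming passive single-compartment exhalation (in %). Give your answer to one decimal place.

Flow: 30 L/min ÷ 60 = 0.5 L/s.
Vt = flow × Ti = 0.5 L/s × 0.97 s × 1000 mL/L = 485.0 mL.
R = (PIP − Pplat)/V̇ = (18.2 − 6.0) / 0.5 = 12.2/0.5 = 24.4 cmH2O·s/L.
C = Vt/(Pplat − PEEP) = 485.0 / (6.0 − 0) = 485.0/6.0 = 80.833 mL/cmH2O.
τ = R × C = 24.4 × 0.08083 L/cmH2O = 1.972 s.
Fraction remaining at end-expiration = e^(−Te/τ) = e^(−2.41/1.972) = 0.2946 → 29.46%.

29.5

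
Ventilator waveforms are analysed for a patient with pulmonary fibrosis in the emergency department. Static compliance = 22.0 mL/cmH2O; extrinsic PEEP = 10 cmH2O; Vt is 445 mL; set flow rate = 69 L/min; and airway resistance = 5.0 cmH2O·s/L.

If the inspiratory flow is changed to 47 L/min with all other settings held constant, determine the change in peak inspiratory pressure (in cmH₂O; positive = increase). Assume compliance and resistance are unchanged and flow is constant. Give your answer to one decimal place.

-1.8

Flow: 69 L/min ÷ 60 = 1.15 L/s.
New flow: 47 L/min ÷ 60 = 0.7833 L/s.
PIP = Vt/C + R·V̇ + PEEP (constant-flow equation of motion).
Only the resistive term changes: ΔPIP = R × ΔV̇ = 5.0 × (0.7833 − 1.15) = 5.0 × -0.3667 = -1.834 cmH2O.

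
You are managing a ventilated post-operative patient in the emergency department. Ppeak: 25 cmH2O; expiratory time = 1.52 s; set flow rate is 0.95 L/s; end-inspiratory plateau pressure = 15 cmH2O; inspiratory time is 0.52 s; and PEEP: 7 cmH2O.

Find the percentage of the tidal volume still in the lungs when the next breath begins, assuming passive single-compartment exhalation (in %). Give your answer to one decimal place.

Vt = flow × Ti = 0.95 L/s × 0.52 s × 1000 mL/L = 494.0 mL.
R = (PIP − Pplat)/V̇ = (25 − 15) / 0.95 = 10.0/0.95 = 10.526 cmH2O·s/L.
C = Vt/(Pplat − PEEP) = 494.0 / (15 − 7) = 494.0/8.0 = 61.75 mL/cmH2O.
τ = R × C = 10.526 × 0.06175 L/cmH2O = 0.65 s.
Fraction remaining at end-expiration = e^(−Te/τ) = e^(−1.52/0.65) = 0.09648 → 9.648%.

9.6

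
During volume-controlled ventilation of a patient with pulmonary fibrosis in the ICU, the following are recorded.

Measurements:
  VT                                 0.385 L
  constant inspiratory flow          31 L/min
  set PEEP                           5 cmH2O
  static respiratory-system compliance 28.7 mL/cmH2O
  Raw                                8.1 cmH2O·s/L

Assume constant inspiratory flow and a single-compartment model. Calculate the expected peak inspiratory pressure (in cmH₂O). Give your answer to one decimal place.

22.6

Flow: 31 L/min ÷ 60 = 0.5167 L/s.
Equation of motion (constant flow): PIP = Vt/C + R·V̇ + PEEP.
PIP = 385/28.7 + 8.1×0.5167 + 5 = 13.415 + 4.185 + 5 = 22.6 cmH2O.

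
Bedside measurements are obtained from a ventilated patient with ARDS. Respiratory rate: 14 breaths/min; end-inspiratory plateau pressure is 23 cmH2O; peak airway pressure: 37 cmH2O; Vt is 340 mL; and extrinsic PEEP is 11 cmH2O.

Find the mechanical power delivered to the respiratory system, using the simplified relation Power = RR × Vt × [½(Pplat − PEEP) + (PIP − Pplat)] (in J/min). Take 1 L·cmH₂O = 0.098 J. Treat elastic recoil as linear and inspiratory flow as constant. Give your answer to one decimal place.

9.3

Per-breath work = Vt × [½(Pplat−PEEP) + (PIP−Pplat)] = 0.340 × [0.5×12.0 + 14.0] = 0.340 × 20.0 = 6.8 L·cmH2O.
Power = 14 × 6.8 = 95.2 L·cmH2O/min.
× 0.098 J/(L·cmH2O) → 9.33 J/min.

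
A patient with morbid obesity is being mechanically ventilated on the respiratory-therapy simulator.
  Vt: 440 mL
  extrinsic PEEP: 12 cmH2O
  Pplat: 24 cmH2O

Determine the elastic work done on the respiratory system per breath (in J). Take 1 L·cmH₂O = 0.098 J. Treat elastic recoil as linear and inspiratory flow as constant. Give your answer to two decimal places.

0.26

Elastic work ≈ ½ × (Pplat − PEEP) × Vt = 0.5 × (24 − 12) × 0.440 L = 0.5 × 12.0 × 0.440 = 2.64 L·cmH2O.
× 0.098 J/(L·cmH2O) → 0.2587 J.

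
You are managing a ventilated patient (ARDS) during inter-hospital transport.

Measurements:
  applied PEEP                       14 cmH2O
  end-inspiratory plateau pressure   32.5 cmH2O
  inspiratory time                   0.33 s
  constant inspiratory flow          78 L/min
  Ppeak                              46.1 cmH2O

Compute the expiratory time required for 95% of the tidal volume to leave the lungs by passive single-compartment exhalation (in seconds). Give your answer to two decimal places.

0.73

Flow: 78 L/min ÷ 60 = 1.3 L/s.
Vt = flow × Ti = 1.3 L/s × 0.33 s × 1000 mL/L = 429.0 mL.
R = (PIP − Pplat)/V̇ = (46.1 − 32.5) / 1.3 = 13.6/1.3 = 10.462 cmH2O·s/L.
C = Vt/(Pplat − PEEP) = 429.0 / (32.5 − 14) = 429.0/18.5 = 23.189 mL/cmH2O.
τ = R × C = 10.462 × 0.02319 L/cmH2O = 0.2426 s.
t = −τ·ln(1 − 0.95) = −0.2426·ln(0.05) = 0.7268 s.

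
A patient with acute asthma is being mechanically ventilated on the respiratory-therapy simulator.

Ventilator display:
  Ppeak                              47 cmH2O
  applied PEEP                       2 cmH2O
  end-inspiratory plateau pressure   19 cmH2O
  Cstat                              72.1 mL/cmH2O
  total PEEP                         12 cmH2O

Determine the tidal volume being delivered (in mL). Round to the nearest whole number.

End-expiratory occlusion gives total PEEP = 12 cmH2O (intrinsic PEEP = 12 − 2 = 10). Use total PEEP for the elastic gradient.
Vt = Cstat × (Pplat − PEEPtotal) = 72.1 × (19 − 12) = 72.1 × 7.0 = 504.7 mL.

505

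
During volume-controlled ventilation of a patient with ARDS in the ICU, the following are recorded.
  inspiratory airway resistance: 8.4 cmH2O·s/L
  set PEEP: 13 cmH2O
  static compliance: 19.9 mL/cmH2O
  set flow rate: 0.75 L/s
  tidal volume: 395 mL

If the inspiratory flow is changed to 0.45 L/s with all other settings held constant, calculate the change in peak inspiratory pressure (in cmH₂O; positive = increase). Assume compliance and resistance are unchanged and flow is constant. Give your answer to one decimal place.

-2.5

PIP = Vt/C + R·V̇ + PEEP (constant-flow equation of motion).
Only the resistive term changes: ΔPIP = R × ΔV̇ = 8.4 × (0.45 − 0.75) = 8.4 × -0.3 = -2.52 cmH2O.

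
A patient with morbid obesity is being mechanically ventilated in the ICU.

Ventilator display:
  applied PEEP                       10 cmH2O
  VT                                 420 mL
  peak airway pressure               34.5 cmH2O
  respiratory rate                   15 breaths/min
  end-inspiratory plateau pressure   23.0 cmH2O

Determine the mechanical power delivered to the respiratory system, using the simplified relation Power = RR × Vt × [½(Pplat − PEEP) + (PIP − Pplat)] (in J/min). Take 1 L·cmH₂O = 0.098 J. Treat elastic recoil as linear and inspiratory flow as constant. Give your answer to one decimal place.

Per-breath work = Vt × [½(Pplat−PEEP) + (PIP−Pplat)] = 0.420 × [0.5×13.0 + 11.5] = 0.420 × 18.0 = 7.56 L·cmH2O.
Power = 15 × 7.56 = 113.4 L·cmH2O/min.
× 0.098 J/(L·cmH2O) → 11.113 J/min.

11.1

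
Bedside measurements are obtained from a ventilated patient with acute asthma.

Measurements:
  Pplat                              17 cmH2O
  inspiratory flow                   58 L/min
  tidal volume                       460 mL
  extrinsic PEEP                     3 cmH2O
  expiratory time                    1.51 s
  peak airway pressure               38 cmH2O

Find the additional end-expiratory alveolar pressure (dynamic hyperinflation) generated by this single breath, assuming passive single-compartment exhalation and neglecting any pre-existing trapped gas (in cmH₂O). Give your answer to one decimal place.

1.7

Flow: 58 L/min ÷ 60 = 0.9667 L/s.
R = (PIP − Pplat)/V̇ = (38 − 17) / 0.9667 = 21.0/0.9667 = 21.723 cmH2O·s/L.
C = Vt/(Pplat − PEEP) = 460.0 / (17 − 3) = 460.0/14.0 = 32.857 mL/cmH2O.
τ = R × C = 21.723 × 0.03286 L/cmH2O = 0.7138 s.
Fraction remaining = e^(−Te/τ) = e^(−1.51/0.7138) = 0.1206; trapped volume = 460.0 × 0.1206 = 55.476 mL.
Additional alveolar pressure from trapping ≈ V_trapped / C = 55.476 / 32.857 = 1.688 cmH2O.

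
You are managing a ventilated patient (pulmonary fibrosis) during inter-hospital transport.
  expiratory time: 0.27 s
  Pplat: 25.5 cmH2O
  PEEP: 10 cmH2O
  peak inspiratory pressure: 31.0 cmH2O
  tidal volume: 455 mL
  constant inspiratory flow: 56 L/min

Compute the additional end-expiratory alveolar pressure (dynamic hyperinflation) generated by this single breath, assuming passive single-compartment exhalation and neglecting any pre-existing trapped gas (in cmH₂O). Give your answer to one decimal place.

Flow: 56 L/min ÷ 60 = 0.9333 L/s.
R = (PIP − Pplat)/V̇ = (31.0 − 25.5) / 0.9333 = 5.5/0.9333 = 5.893 cmH2O·s/L.
C = Vt/(Pplat − PEEP) = 455.0 / (25.5 − 10) = 455.0/15.5 = 29.355 mL/cmH2O.
τ = R × C = 5.893 × 0.02936 L/cmH2O = 0.173 s.
Fraction remaining = e^(−Te/τ) = e^(−0.27/0.173) = 0.21; trapped volume = 455.0 × 0.21 = 95.55 mL.
Additional alveolar pressure from trapping ≈ V_trapped / C = 95.55 / 29.355 = 3.255 cmH2O.

3.3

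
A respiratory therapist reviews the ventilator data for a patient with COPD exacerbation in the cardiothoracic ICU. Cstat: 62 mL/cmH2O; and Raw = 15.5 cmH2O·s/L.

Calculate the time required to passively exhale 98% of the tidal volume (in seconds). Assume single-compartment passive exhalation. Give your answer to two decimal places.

τ = R × C = 15.5 × 62 mL/cmH2O = 15.5 × 0.062 L/cmH2O = 0.961 s.
Exhaled fraction f = 1 − e^(−t/τ) → t = −τ·ln(1 − f) = −0.961·ln(0.02) = 3.759 s.

3.76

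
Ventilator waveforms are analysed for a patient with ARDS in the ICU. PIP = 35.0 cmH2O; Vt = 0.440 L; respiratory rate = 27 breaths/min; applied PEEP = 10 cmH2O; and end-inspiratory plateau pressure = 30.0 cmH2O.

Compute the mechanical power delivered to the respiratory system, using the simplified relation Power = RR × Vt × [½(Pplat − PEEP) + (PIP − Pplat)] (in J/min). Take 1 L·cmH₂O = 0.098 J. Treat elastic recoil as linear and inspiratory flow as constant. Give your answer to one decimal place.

Per-breath work = Vt × [½(Pplat−PEEP) + (PIP−Pplat)] = 0.440 × [0.5×20.0 + 5.0] = 0.440 × 15.0 = 6.6 L·cmH2O.
Power = 27 × 6.6 = 178.2 L·cmH2O/min.
× 0.098 J/(L·cmH2O) → 17.464 J/min.

17.5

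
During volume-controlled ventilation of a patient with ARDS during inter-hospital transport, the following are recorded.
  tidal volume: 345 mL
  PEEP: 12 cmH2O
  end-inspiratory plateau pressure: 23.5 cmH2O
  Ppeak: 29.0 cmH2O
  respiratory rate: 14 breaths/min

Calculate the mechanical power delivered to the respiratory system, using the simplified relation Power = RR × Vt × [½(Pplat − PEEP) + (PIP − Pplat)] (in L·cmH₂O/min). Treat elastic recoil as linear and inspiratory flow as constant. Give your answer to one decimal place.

Per-breath work = Vt × [½(Pplat−PEEP) + (PIP−Pplat)] = 0.345 × [0.5×11.5 + 5.5] = 0.345 × 11.25 = 3.881 L·cmH2O.
Power = 14 × 3.881 = 54.334 L·cmH2O/min.

54.3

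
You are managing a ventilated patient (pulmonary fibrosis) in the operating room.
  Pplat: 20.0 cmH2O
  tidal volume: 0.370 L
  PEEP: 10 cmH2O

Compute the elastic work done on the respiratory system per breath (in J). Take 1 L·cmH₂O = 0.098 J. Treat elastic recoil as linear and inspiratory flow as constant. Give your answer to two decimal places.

Elastic work ≈ ½ × (Pplat − PEEP) × Vt = 0.5 × (20.0 − 10) × 0.370 L = 0.5 × 10.0 × 0.370 = 1.85 L·cmH2O.
× 0.098 J/(L·cmH2O) → 0.1813 J.

0.18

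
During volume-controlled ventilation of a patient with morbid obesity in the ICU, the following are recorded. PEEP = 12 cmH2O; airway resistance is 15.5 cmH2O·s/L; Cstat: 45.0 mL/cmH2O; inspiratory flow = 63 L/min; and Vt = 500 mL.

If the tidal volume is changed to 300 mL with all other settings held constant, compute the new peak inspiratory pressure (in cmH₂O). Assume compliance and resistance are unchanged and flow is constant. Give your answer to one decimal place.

Flow: 63 L/min ÷ 60 = 1.05 L/s.
PIP = Vt/C + R·V̇ + PEEP (constant-flow equation of motion).
Only the elastic term changes: ΔPIP = ΔVt / C = (300 − 500) / 45.0 = -4.444 cmH2O.
Original PIP = 500/45.0 + 15.5×1.05 + 12 = 39.386 cmH2O; new PIP = 39.386 + (-4.444) = 34.942 cmH2O.

34.9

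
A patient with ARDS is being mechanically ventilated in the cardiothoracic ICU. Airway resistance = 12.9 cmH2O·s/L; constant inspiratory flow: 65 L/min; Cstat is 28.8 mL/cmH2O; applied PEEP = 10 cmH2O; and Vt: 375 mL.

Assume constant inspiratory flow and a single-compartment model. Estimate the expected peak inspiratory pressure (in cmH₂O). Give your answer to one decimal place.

37.0

Flow: 65 L/min ÷ 60 = 1.0833 L/s.
Equation of motion (constant flow): PIP = Vt/C + R·V̇ + PEEP.
PIP = 375/28.8 + 12.9×1.0833 + 10 = 13.021 + 13.975 + 10 = 36.996 cmH2O.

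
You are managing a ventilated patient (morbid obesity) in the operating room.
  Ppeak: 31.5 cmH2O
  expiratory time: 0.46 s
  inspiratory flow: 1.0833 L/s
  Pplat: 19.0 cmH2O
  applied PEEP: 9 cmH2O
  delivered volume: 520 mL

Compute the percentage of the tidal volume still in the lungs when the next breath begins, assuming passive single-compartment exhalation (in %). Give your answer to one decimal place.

46.5

R = (PIP − Pplat)/V̇ = (31.5 − 19.0) / 1.0833 = 12.5/1.0833 = 11.539 cmH2O·s/L.
C = Vt/(Pplat − PEEP) = 520.0 / (19.0 − 9) = 520.0/10.0 = 52.0 mL/cmH2O.
τ = R × C = 11.539 × 0.052 L/cmH2O = 0.6 s.
Fraction remaining at end-expiration = e^(−Te/τ) = e^(−0.46/0.6) = 0.4646 → 46.46%.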